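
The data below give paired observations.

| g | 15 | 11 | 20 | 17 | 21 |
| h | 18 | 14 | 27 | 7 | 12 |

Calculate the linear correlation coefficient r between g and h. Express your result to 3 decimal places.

n = 5, Σg = 84, Σh = 78, Σg² = 1476, Σh² = 1442, Σgh = 1335
nΣgh − ΣgΣh = 6675 − 6552 = 123
nΣg² − (Σg)² = 7380 − 7056 = 324; nΣh² − (Σh)² = 7210 − 6084 = 1126
r = 123 / √(324 × 1126) = 123 / 604.0066 ≈ 0.204

0.204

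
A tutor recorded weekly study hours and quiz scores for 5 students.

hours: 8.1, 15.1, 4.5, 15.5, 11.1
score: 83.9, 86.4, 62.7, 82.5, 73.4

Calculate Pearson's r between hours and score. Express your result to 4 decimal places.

n = 5, Σx = 54.3, Σy = 388.9, Σx² = 677.33, Σy² = 30629.27, Σxy = 4359.87
nΣxy − ΣxΣy = 21799.35 − 21117.27 = 682.08
nΣx² − (Σx)² = 3386.65 − 2948.49 = 438.16; nΣy² − (Σy)² = 153146.35 − 151243.21 = 1903.14
r = 682.08 / √(438.16 × 1903.14) = 682.08 / 913.1702 ≈ 0.7469

0.7469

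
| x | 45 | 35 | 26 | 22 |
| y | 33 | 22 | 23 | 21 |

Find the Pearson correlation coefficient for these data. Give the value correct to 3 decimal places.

0.861

n = 4, Σx = 128, Σy = 99, Σx² = 4410, Σy² = 2543, Σxy = 3315
nΣxy − ΣxΣy = 13260 − 12672 = 588
nΣx² − (Σx)² = 17640 − 16384 = 1256; nΣy² − (Σy)² = 10172 − 9801 = 371
r = 588 / √(1256 × 371) = 588 / 682.6243 ≈ 0.861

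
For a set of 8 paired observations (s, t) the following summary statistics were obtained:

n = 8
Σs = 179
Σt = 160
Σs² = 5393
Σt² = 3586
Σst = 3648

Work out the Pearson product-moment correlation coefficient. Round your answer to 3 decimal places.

0.093

r = (nΣst − ΣsΣt) / √[(nΣs² − (Σs)²)(nΣt² − (Σt)²)]
Numerator: 8×3648 − 179×160 = 544
Denominator: √[(43144 − 32041)(28688 − 25600)] = √[11103 × 3088] = 5855.4303
r = 544 / 5855.4303 ≈ 0.093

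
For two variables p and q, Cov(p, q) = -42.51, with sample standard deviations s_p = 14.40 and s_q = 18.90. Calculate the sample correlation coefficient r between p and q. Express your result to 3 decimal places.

r = Cov(p,q) / (s_p · s_q) = -42.51 / (14.40 × 18.90)
  = -42.51 / 272.1600 ≈ -0.156

-0.156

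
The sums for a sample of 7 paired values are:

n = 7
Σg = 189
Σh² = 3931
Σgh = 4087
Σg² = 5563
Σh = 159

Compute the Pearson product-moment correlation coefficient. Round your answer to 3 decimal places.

r = (nΣgh − ΣgΣh) / √[(nΣg² − (Σg)²)(nΣh² − (Σh)²)]
Numerator: 7×4087 − 189×159 = -1442
Denominator: √[(38941 − 35721)(27517 − 25281)] = √[3220 × 2236] = 2683.2667
r = -1442 / 2683.2667 ≈ -0.537

-0.537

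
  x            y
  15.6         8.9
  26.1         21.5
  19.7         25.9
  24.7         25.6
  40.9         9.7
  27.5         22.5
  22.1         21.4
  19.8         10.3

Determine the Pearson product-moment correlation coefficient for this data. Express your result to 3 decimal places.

-0.113

n = 8, Σx = 196.4, Σy = 145.8, Σx² = 5232.26, Σy² = 3032.02, Σxy = 3534.9
nΣxy − ΣxΣy = 28279.2 − 28635.12 = -355.92
nΣx² − (Σx)² = 41858.08 − 38572.96 = 3285.12; nΣy² − (Σy)² = 24256.16 − 21257.64 = 2998.52
r = -355.92 / √(3285.12 × 2998.52) = -355.92 / 3138.5503 ≈ -0.113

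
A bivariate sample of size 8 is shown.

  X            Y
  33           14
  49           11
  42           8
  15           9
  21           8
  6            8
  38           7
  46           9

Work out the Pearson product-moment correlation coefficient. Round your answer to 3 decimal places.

n = 8, ΣX = 250, ΣY = 74, ΣX² = 9516, ΣY² = 720, ΣXY = 2368
nΣXY − ΣXΣY = 18944 − 18500 = 444
nΣX² − (ΣX)² = 76128 − 62500 = 13628; nΣY² − (ΣY)² = 5760 − 5476 = 284
r = 444 / √(13628 × 284) = 444 / 1967.3210 ≈ 0.226

0.226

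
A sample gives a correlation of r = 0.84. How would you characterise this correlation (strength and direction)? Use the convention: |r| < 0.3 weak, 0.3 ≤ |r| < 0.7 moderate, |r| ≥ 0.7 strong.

strong positive

r = 0.84 > 0 so the relationship is positive.
|r| = 0.84, which falls in the strong range.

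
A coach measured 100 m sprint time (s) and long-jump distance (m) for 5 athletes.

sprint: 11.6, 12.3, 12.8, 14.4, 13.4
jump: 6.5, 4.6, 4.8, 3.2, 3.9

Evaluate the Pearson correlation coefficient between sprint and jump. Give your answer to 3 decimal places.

-0.937

n = 5, Σx = 64.5, Σy = 23, Σx² = 836.61, Σy² = 111.9, Σxy = 291.76
nΣxy − ΣxΣy = 1458.8 − 1483.5 = -24.7
nΣx² − (Σx)² = 4183.05 − 4160.25 = 22.8; nΣy² − (Σy)² = 559.5 − 529 = 30.5
r = -24.7 / √(22.8 × 30.5) = -24.7 / 26.3704 ≈ -0.937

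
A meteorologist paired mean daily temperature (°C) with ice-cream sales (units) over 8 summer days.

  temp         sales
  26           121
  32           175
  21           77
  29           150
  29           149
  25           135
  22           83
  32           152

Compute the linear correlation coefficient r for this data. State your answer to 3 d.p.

n = 8, Σx = 216, Σy = 1042, Σx² = 5956, Σy² = 144114, Σxy = 29099
nΣxy − ΣxΣy = 232792 − 225072 = 7720
nΣx² − (Σx)² = 47648 − 46656 = 992; nΣy² − (Σy)² = 1152912 − 1085764 = 67148
r = 7720 / √(992 × 67148) = 7720 / 8161.5450 ≈ 0.946

0.946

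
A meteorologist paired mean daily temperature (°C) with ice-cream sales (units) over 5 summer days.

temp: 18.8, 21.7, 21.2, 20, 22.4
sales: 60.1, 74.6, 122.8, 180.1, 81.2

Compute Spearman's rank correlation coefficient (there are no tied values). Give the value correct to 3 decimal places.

Rank temp: 1, 4, 3, 2, 5
Rank sales: 1, 2, 4, 5, 3
d = rank(temp) − rank(sales): 0, 2, -1, -3, 2; Σd² = 18
ρ = 1 − 6Σd² / [n(n²−1)] = 1 − 6×18 / (5×24) = 1 − 108/120 ≈ 0.100

0.100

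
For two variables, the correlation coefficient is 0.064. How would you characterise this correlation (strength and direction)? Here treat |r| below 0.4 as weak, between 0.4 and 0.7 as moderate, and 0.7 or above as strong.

r = 0.064 > 0 so the relationship is positive.
|r| = 0.064, which falls in the weak range.

weak positive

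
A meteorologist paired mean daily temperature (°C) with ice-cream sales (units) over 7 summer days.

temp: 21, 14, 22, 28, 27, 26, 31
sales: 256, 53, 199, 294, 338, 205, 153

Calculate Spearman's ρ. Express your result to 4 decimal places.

Rank temp: 2, 1, 3, 6, 5, 4, 7
Rank sales: 5, 1, 3, 6, 7, 4, 2
d = rank(temp) − rank(sales): -3, 0, 0, 0, -2, 0, 5; Σd² = 38
ρ = 1 − 6Σd² / [n(n²−1)] = 1 − 6×38 / (7×48) = 1 − 228/336 ≈ 0.3214

0.3214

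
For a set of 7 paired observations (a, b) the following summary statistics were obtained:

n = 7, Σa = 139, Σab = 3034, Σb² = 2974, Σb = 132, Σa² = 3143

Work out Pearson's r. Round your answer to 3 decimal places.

0.958

r = (nΣab − ΣaΣb) / √[(nΣa² − (Σa)²)(nΣb² − (Σb)²)]
Numerator: 7×3034 − 139×132 = 2890
Denominator: √[(22001 − 19321)(20818 − 17424)] = √[2680 × 3394] = 3015.9443
r = 2890 / 3015.9443 ≈ 0.958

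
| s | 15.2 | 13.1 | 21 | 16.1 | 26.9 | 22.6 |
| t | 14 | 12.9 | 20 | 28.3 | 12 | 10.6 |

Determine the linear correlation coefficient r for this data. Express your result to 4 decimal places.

n = 6, Σs = 114.9, Σt = 97.8, Σs² = 2337.23, Σt² = 1819.66, Σst = 1819.78
nΣst − ΣsΣt = 10918.68 − 11237.22 = -318.54
nΣs² − (Σs)² = 14023.38 − 13202.01 = 821.37; nΣt² − (Σt)² = 10917.96 − 9564.84 = 1353.12
r = -318.54 / √(821.37 × 1353.12) = -318.54 / 1054.2354 ≈ -0.3022

-0.3022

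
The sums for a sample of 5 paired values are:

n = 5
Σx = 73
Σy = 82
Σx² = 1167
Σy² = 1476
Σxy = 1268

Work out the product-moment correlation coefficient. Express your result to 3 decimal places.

r = (nΣxy − ΣxΣy) / √[(nΣx² − (Σx)²)(nΣy² − (Σy)²)]
Numerator: 5×1268 − 73×82 = 354
Denominator: √[(5835 − 5329)(7380 − 6724)] = √[506 × 656] = 576.1389
r = 354 / 576.1389 ≈ 0.614

0.614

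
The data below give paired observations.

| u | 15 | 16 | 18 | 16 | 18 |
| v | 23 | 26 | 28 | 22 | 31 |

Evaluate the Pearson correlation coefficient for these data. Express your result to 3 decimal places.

n = 5, Σu = 83, Σv = 130, Σu² = 1385, Σv² = 3434, Σuv = 2175
nΣuv − ΣuΣv = 10875 − 10790 = 85
nΣu² − (Σu)² = 6925 − 6889 = 36; nΣv² − (Σv)² = 17170 − 16900 = 270
r = 85 / √(36 × 270) = 85 / 98.5901 ≈ 0.862

0.862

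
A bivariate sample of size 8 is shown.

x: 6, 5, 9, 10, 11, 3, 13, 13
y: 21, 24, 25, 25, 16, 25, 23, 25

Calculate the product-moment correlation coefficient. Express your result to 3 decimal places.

-0.169

n = 8, Σx = 70, Σy = 184, Σx² = 710, Σy² = 4302, Σxy = 1596
nΣxy − ΣxΣy = 12768 − 12880 = -112
nΣx² − (Σx)² = 5680 − 4900 = 780; nΣy² − (Σy)² = 34416 − 33856 = 560
r = -112 / √(780 × 560) = -112 / 660.9085 ≈ -0.169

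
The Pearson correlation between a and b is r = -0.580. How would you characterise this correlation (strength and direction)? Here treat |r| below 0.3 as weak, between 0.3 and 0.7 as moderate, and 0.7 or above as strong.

r = -0.580 < 0 so the relationship is negative.
|r| = 0.580, which falls in the moderate range.

moderate negative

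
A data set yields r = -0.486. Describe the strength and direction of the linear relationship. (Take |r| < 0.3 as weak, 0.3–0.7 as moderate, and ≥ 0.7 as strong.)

r = -0.486 < 0 so the relationship is negative.
|r| = 0.486, which falls in the moderate range.

moderate negative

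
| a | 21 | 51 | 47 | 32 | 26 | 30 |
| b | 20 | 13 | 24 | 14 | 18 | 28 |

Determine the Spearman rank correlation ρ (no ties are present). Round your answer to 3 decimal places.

Rank a: 1, 6, 5, 4, 2, 3
Rank b: 4, 1, 5, 2, 3, 6
d = rank(a) − rank(b): -3, 5, 0, 2, -1, -3; Σd² = 48
ρ = 1 − 6Σd² / [n(n²−1)] = 1 − 6×48 / (6×35) = 1 − 288/210 ≈ -0.371

-0.371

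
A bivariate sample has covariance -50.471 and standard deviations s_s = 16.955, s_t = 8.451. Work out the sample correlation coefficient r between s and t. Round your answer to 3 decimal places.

r = Cov(s,t) / (s_s · s_t) = -50.471 / (16.955 × 8.451)
  = -50.471 / 143.2867 ≈ -0.352

-0.352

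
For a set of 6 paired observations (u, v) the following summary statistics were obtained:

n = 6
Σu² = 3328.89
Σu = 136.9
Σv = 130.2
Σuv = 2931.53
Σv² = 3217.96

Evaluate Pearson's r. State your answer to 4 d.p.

r = (nΣuv − ΣuΣv) / √[(nΣu² − (Σu)²)(nΣv² − (Σv)²)]
Numerator: 6×2931.53 − 136.9×130.2 = -235.2
Denominator: √[(19973.34 − 18741.61)(19307.76 − 16952.04)] = √[1231.73 × 2355.72] = 1703.4116
r = -235.2 / 1703.4116 ≈ -0.1381

-0.1381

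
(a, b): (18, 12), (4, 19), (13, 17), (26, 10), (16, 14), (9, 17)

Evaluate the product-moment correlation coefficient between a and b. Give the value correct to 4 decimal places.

n = 6, Σa = 86, Σb = 89, Σa² = 1522, Σb² = 1379, Σab = 1150
nΣab − ΣaΣb = 6900 − 7654 = -754
nΣa² − (Σa)² = 9132 − 7396 = 1736; nΣb² − (Σb)² = 8274 − 7921 = 353
r = -754 / √(1736 × 353) = -754 / 782.8205 ≈ -0.9632

-0.9632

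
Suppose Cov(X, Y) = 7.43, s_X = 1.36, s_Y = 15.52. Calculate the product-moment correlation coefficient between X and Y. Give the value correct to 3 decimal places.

0.352

r = Cov(X,Y) / (s_X · s_Y) = 7.43 / (1.36 × 15.52)
  = 7.43 / 21.1072 ≈ 0.352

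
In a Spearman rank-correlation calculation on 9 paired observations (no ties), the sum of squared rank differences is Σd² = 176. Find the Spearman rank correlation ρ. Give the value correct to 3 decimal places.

-0.467

ρ = 1 − 6Σd² / [n(n²−1)] = 1 − 6×176 / (9×80)
  = 1 − 1056/720 = 1 − 1.4667 ≈ -0.467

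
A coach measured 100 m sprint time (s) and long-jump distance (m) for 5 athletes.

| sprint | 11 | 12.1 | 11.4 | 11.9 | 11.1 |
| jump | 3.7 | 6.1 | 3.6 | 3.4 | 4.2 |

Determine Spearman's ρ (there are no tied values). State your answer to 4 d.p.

Rank sprint: 1, 5, 3, 4, 2
Rank jump: 3, 5, 2, 1, 4
d = rank(sprint) − rank(jump): -2, 0, 1, 3, -2; Σd² = 18
ρ = 1 − 6Σd² / [n(n²−1)] = 1 − 6×18 / (5×24) = 1 − 108/120 ≈ 0.1000

0.1000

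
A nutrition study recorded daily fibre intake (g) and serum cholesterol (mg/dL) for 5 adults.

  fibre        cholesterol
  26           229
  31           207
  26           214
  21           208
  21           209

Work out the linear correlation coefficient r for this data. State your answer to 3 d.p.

0.111

n = 5, Σx = 125, Σy = 1067, Σx² = 3195, Σy² = 228031, Σxy = 26692
nΣxy − ΣxΣy = 133460 − 133375 = 85
nΣx² − (Σx)² = 15975 − 15625 = 350; nΣy² − (Σy)² = 1140155 − 1138489 = 1666
r = 85 / √(350 × 1666) = 85 / 763.6098 ≈ 0.111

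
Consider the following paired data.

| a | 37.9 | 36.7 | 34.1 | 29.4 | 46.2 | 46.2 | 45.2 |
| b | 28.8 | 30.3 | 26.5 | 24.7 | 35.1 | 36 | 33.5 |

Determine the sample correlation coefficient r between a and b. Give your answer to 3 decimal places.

n = 7, Σa = 275.7, Σb = 214.9, Σa² = 11122.39, Σb² = 6710.13, Σab = 8632.38
nΣab − ΣaΣb = 60426.66 − 59247.93 = 1178.73
nΣa² − (Σa)² = 77856.73 − 76010.49 = 1846.24; nΣb² − (Σb)² = 46970.91 − 46182.01 = 788.9
r = 1178.73 / √(1846.24 × 788.9) = 1178.73 / 1206.8549 ≈ 0.977

0.977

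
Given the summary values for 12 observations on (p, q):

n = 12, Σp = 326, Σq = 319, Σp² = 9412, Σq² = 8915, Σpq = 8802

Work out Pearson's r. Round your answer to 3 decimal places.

0.276

r = (nΣpq − ΣpΣq) / √[(nΣp² − (Σp)²)(nΣq² − (Σq)²)]
Numerator: 12×8802 − 326×319 = 1630
Denominator: √[(112944 − 106276)(106980 − 101761)] = √[6668 × 5219] = 5899.1772
r = 1630 / 5899.1772 ≈ 0.276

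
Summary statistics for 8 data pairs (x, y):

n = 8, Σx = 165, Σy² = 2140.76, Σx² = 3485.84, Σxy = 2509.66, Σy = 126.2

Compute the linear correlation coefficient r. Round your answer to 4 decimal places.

-0.8370

r = (nΣxy − ΣxΣy) / √[(nΣx² − (Σx)²)(nΣy² − (Σy)²)]
Numerator: 8×2509.66 − 165×126.2 = -745.72
Denominator: √[(27886.72 − 27225)(17126.08 − 15926.44)] = √[661.72 × 1199.64] = 890.9690
r = -745.72 / 890.9690 ≈ -0.8370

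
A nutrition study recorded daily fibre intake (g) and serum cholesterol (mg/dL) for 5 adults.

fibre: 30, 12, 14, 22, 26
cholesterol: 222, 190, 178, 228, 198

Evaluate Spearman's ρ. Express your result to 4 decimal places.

Rank fibre: 5, 1, 2, 3, 4
Rank cholesterol: 4, 2, 1, 5, 3
d = rank(fibre) − rank(cholesterol): 1, -1, 1, -2, 1; Σd² = 8
ρ = 1 − 6Σd² / [n(n²−1)] = 1 − 6×8 / (5×24) = 1 − 48/120 ≈ 0.6000

0.6000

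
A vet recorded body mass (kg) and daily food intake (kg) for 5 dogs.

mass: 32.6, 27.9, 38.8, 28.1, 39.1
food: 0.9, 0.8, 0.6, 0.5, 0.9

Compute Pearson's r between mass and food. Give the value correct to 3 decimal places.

0.243

n = 5, Σx = 166.5, Σy = 3.7, Σx² = 5665.03, Σy² = 2.87, Σxy = 124.18
nΣxy − ΣxΣy = 620.9 − 616.05 = 4.85
nΣx² − (Σx)² = 28325.15 − 27722.25 = 602.9; nΣy² − (Σy)² = 14.35 − 13.69 = 0.66
r = 4.85 / √(602.9 × 0.66) = 4.85 / 19.9478 ≈ 0.243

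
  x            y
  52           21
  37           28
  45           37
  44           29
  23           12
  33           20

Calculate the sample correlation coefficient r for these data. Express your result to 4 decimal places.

n = 6, Σx = 234, Σy = 147, Σx² = 9652, Σy² = 3979, Σxy = 6005
nΣxy − ΣxΣy = 36030 − 34398 = 1632
nΣx² − (Σx)² = 57912 − 54756 = 3156; nΣy² − (Σy)² = 23874 − 21609 = 2265
r = 1632 / √(3156 × 2265) = 1632 / 2673.6380 ≈ 0.6104

0.6104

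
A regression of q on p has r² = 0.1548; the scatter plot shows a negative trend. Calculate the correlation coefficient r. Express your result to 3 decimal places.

|r| = √0.1548 = 0.393
The association is negative, so r = −0.393.

-0.393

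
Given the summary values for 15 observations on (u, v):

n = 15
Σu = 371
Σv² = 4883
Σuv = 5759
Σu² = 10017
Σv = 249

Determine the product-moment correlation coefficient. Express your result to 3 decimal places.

r = (nΣuv − ΣuΣv) / √[(nΣu² − (Σu)²)(nΣv² − (Σv)²)]
Numerator: 15×5759 − 371×249 = -5994
Denominator: √[(150255 − 137641)(73245 − 62001)] = √[12614 × 11244] = 11909.3164
r = -5994 / 11909.3164 ≈ -0.503

-0.503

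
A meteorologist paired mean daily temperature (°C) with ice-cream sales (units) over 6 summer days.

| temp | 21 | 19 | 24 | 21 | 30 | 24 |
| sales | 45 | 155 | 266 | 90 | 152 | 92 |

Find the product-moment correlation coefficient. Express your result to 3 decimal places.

0.267

n = 6, Σx = 139, Σy = 800, Σx² = 3295, Σy² = 136474, Σxy = 18932
nΣxy − ΣxΣy = 113592 − 111200 = 2392
nΣx² − (Σx)² = 19770 − 19321 = 449; nΣy² − (Σy)² = 818844 − 640000 = 178844
r = 2392 / √(449 × 178844) = 2392 / 8961.0801 ≈ 0.267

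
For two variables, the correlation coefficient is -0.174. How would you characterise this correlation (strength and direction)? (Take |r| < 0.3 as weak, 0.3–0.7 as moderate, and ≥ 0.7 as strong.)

r = -0.174 < 0 so the relationship is negative.
|r| = 0.174, which falls in the weak range.

weak negative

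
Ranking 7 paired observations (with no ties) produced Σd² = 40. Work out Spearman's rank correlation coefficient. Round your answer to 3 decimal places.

ρ = 1 − 6Σd² / [n(n²−1)] = 1 − 6×40 / (7×48)
  = 1 − 240/336 = 1 − 0.7143 ≈ 0.286

0.286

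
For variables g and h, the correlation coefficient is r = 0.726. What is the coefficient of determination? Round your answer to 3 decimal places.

0.527

r² = (0.726)² = 0.527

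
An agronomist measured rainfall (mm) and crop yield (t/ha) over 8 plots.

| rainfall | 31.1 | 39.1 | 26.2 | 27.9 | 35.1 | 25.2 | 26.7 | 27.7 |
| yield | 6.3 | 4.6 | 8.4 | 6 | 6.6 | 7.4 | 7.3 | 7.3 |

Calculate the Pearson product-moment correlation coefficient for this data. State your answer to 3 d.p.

-0.809

n = 8, Σx = 239, Σy = 53.9, Σx² = 7308.1, Σy² = 372.31, Σxy = 1578.53
nΣxy − ΣxΣy = 12628.24 − 12882.1 = -253.86
nΣx² − (Σx)² = 58464.8 − 57121 = 1343.8; nΣy² − (Σy)² = 2978.48 − 2905.21 = 73.27
r = -253.86 / √(1343.8 × 73.27) = -253.86 / 313.7837 ≈ -0.809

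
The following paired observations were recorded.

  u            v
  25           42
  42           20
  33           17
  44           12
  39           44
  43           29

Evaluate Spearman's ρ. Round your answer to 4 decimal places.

Rank u: 1, 4, 2, 6, 3, 5
Rank v: 5, 3, 2, 1, 6, 4
d = rank(u) − rank(v): -4, 1, 0, 5, -3, 1; Σd² = 52
ρ = 1 − 6Σd² / [n(n²−1)] = 1 − 6×52 / (6×35) = 1 − 312/210 ≈ -0.4857

-0.4857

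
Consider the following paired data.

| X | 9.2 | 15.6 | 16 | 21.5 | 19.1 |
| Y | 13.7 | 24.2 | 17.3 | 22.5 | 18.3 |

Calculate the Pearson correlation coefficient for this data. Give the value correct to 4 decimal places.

n = 5, ΣX = 81.4, ΣY = 96, ΣX² = 1411.06, ΣY² = 1913.76, ΣXY = 1613.64
nΣXY − ΣXΣY = 8068.2 − 7814.4 = 253.8
nΣX² − (ΣX)² = 7055.3 − 6625.96 = 429.34; nΣY² − (ΣY)² = 9568.8 − 9216 = 352.8
r = 253.8 / √(429.34 × 352.8) = 253.8 / 389.1929 ≈ 0.6521

0.6521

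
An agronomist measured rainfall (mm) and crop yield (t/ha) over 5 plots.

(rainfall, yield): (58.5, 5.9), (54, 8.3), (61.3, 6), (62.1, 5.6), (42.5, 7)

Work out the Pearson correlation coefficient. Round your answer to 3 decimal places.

-0.561

n = 5, Σx = 278.4, Σy = 32.8, Σx² = 15758.6, Σy² = 220.06, Σxy = 1806.41
nΣxy − ΣxΣy = 9032.05 − 9131.52 = -99.47
nΣx² − (Σx)² = 78793 − 77506.56 = 1286.44; nΣy² − (Σy)² = 1100.3 − 1075.84 = 24.46
r = -99.47 / √(1286.44 × 24.46) = -99.47 / 177.3875 ≈ -0.561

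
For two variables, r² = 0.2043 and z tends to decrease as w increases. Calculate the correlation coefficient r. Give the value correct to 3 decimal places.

-0.452

|r| = √0.2043 = 0.452
The association is negative, so r = −0.452.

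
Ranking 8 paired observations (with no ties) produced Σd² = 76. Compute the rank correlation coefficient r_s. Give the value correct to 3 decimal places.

0.095

ρ = 1 − 6Σd² / [n(n²−1)] = 1 − 6×76 / (8×63)
  = 1 − 456/504 = 1 − 0.9048 ≈ 0.095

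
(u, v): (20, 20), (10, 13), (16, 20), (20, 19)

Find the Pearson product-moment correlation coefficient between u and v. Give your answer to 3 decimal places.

0.880

n = 4, Σu = 66, Σv = 72, Σu² = 1156, Σv² = 1330, Σuv = 1230
nΣuv − ΣuΣv = 4920 − 4752 = 168
nΣu² − (Σu)² = 4624 − 4356 = 268; nΣv² − (Σv)² = 5320 − 5184 = 136
r = 168 / √(268 × 136) = 168 / 190.9136 ≈ 0.880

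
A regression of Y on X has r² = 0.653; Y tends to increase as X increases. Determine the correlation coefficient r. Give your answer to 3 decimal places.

|r| = √0.653 = 0.808
The association is positive, so r = 0.808.

0.808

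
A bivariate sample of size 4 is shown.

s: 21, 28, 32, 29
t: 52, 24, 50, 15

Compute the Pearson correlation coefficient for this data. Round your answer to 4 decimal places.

-0.3027

n = 4, Σs = 110, Σt = 141, Σs² = 3090, Σt² = 6005, Σst = 3799
nΣst − ΣsΣt = 15196 − 15510 = -314
nΣs² − (Σs)² = 12360 − 12100 = 260; nΣt² − (Σt)² = 24020 − 19881 = 4139
r = -314 / √(260 × 4139) = -314 / 1037.3717 ≈ -0.3027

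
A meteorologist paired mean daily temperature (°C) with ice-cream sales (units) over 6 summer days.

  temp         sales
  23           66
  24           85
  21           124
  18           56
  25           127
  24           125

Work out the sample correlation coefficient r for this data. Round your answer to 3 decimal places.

0.545

n = 6, Σx = 135, Σy = 583, Σx² = 3071, Σy² = 61847, Σxy = 13345
nΣxy − ΣxΣy = 80070 − 78705 = 1365
nΣx² − (Σx)² = 18426 − 18225 = 201; nΣy² − (Σy)² = 371082 − 339889 = 31193
r = 1365 / √(201 × 31193) = 1365 / 2503.9555 ≈ 0.545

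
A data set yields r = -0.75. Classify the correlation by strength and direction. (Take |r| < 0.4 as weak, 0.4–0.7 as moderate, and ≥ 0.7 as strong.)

strong negative

r = -0.75 < 0 so the relationship is negative.
|r| = 0.75, which falls in the strong range.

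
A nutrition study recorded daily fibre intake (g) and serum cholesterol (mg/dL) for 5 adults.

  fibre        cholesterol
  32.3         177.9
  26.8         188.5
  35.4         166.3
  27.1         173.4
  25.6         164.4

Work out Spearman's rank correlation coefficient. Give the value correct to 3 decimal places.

Rank fibre: 4, 2, 5, 3, 1
Rank cholesterol: 4, 5, 2, 3, 1
d = rank(fibre) − rank(cholesterol): 0, -3, 3, 0, 0; Σd² = 18
ρ = 1 − 6Σd² / [n(n²−1)] = 1 − 6×18 / (5×24) = 1 − 108/120 ≈ 0.100

0.100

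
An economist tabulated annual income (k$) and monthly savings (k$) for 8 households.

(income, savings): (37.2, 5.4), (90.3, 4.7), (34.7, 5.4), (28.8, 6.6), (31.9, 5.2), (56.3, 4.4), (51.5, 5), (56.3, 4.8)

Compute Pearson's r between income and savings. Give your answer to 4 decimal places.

n = 8, Σx = 387, Σy = 41.5, Σx² = 21580.7, Σy² = 218.41, Σxy = 1944.09
nΣxy − ΣxΣy = 15552.72 − 16060.5 = -507.78
nΣx² − (Σx)² = 172645.6 − 149769 = 22876.6; nΣy² − (Σy)² = 1747.28 − 1722.25 = 25.03
r = -507.78 / √(22876.6 × 25.03) = -507.78 / 756.7042 ≈ -0.6710

-0.6710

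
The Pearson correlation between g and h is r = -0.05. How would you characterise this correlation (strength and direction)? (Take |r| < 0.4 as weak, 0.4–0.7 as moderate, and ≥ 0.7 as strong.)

weak negative

r = -0.05 < 0 so the relationship is negative.
|r| = 0.05, which falls in the weak range.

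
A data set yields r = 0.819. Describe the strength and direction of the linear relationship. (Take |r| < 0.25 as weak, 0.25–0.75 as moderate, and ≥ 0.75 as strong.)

r = 0.819 > 0 so the relationship is positive.
|r| = 0.819, which falls in the strong range.

strong positive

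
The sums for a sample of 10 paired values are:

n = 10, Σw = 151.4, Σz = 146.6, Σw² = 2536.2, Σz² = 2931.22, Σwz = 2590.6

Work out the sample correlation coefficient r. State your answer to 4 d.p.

0.8495

r = (nΣwz − ΣwΣz) / √[(nΣw² − (Σw)²)(nΣz² − (Σz)²)]
Numerator: 10×2590.6 − 151.4×146.6 = 3710.76
Denominator: √[(25362 − 22921.96)(29312.2 − 21491.56)] = √[2440.04 × 7820.64] = 4368.3721
r = 3710.76 / 4368.3721 ≈ 0.8495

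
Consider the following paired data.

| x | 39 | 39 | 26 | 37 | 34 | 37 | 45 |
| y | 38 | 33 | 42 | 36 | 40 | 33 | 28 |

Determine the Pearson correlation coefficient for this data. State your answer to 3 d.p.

-0.869

n = 7, Σx = 257, Σy = 250, Σx² = 9637, Σy² = 9066, Σxy = 9034
nΣxy − ΣxΣy = 63238 − 64250 = -1012
nΣx² − (Σx)² = 67459 − 66049 = 1410; nΣy² − (Σy)² = 63462 − 62500 = 962
r = -1012 / √(1410 × 962) = -1012 / 1164.6545 ≈ -0.869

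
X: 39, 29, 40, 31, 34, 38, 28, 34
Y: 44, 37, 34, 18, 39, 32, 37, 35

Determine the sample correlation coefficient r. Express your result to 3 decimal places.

n = 8, ΣX = 273, ΣY = 276, ΣX² = 9463, ΣY² = 9924, ΣXY = 9475
nΣXY − ΣXΣY = 75800 − 75348 = 452
nΣX² − (ΣX)² = 75704 − 74529 = 1175; nΣY² − (ΣY)² = 79392 − 76176 = 3216
r = 452 / √(1175 × 3216) = 452 / 1943.9136 ≈ 0.233

0.233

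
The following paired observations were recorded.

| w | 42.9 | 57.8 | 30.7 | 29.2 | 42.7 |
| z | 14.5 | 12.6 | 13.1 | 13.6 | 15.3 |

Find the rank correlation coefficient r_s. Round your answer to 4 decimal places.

-0.2000

Rank w: 4, 5, 2, 1, 3
Rank z: 4, 1, 2, 3, 5
d = rank(w) − rank(z): 0, 4, 0, -2, -2; Σd² = 24
ρ = 1 − 6Σd² / [n(n²−1)] = 1 − 6×24 / (5×24) = 1 − 144/120 ≈ -0.2000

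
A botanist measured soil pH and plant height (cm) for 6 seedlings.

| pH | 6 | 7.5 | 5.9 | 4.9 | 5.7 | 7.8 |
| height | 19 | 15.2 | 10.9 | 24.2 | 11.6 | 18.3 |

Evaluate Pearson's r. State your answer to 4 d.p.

-0.1856

n = 6, Σx = 37.8, Σy = 99.2, Σx² = 244.4, Σy² = 1765.94, Σxy = 619.75
nΣxy − ΣxΣy = 3718.5 − 3749.76 = -31.26
nΣx² − (Σx)² = 1466.4 − 1428.84 = 37.56; nΣy² − (Σy)² = 10595.64 − 9840.64 = 755
r = -31.26 / √(37.56 × 755) = -31.26 / 168.3977 ≈ -0.1856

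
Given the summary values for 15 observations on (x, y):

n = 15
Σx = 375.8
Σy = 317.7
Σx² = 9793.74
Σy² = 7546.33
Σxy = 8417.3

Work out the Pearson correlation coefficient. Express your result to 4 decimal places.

0.8229

r = (nΣxy − ΣxΣy) / √[(nΣx² − (Σx)²)(nΣy² − (Σy)²)]
Numerator: 15×8417.3 − 375.8×317.7 = 6867.84
Denominator: √[(146906.1 − 141225.64)(113194.95 − 100933.29)] = √[5680.46 × 12261.66] = 8345.7695
r = 6867.84 / 8345.7695 ≈ 0.8229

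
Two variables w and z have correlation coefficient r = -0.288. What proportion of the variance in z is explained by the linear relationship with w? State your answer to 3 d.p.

r² = (-0.288)² = 0.083

0.083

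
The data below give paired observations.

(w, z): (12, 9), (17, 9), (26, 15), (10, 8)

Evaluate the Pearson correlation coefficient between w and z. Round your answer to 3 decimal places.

0.945

n = 4, Σw = 65, Σz = 41, Σw² = 1209, Σz² = 451, Σwz = 731
nΣwz − ΣwΣz = 2924 − 2665 = 259
nΣw² − (Σw)² = 4836 − 4225 = 611; nΣz² − (Σz)² = 1804 − 1681 = 123
r = 259 / √(611 × 123) = 259 / 274.1405 ≈ 0.945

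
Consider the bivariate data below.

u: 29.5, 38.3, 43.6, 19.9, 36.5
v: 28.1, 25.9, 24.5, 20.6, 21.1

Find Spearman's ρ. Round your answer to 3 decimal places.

0.300

Rank u: 2, 4, 5, 1, 3
Rank v: 5, 4, 3, 1, 2
d = rank(u) − rank(v): -3, 0, 2, 0, 1; Σd² = 14
ρ = 1 − 6Σd² / [n(n²−1)] = 1 − 6×14 / (5×24) = 1 − 84/120 ≈ 0.300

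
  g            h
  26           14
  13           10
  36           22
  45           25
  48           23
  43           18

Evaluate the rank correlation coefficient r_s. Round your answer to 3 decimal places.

Rank g: 2, 1, 3, 5, 6, 4
Rank h: 2, 1, 4, 6, 5, 3
d = rank(g) − rank(h): 0, 0, -1, -1, 1, 1; Σd² = 4
ρ = 1 − 6Σd² / [n(n²−1)] = 1 − 6×4 / (6×35) = 1 − 24/210 ≈ 0.886

0.886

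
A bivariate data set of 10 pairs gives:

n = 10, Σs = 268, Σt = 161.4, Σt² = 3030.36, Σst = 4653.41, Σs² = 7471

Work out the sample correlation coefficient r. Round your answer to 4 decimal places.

r = (nΣst − ΣsΣt) / √[(nΣs² − (Σs)²)(nΣt² − (Σt)²)]
Numerator: 10×4653.41 − 268×161.4 = 3278.9
Denominator: √[(74710 − 71824)(30303.6 − 26049.96)] = √[2886 × 4253.64] = 3503.7130
r = 3278.9 / 3503.7130 ≈ 0.9358

0.9358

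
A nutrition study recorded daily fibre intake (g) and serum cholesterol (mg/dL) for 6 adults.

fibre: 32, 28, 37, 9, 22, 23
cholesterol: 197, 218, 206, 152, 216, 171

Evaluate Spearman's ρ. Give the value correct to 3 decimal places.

Rank fibre: 5, 4, 6, 1, 2, 3
Rank cholesterol: 3, 6, 4, 1, 5, 2
d = rank(fibre) − rank(cholesterol): 2, -2, 2, 0, -3, 1; Σd² = 22
ρ = 1 − 6Σd² / [n(n²−1)] = 1 − 6×22 / (6×35) = 1 − 132/210 ≈ 0.371

0.371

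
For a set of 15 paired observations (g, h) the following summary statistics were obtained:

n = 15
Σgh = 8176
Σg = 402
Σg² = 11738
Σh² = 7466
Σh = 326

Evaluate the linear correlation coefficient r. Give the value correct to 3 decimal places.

-0.925

r = (nΣgh − ΣgΣh) / √[(nΣg² − (Σg)²)(nΣh² − (Σh)²)]
Numerator: 15×8176 − 402×326 = -8412
Denominator: √[(176070 − 161604)(111990 − 106276)] = √[14466 × 5714] = 9091.6843
r = -8412 / 9091.6843 ≈ -0.925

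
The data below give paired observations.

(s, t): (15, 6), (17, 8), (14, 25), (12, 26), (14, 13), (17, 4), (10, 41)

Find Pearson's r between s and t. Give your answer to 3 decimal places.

-0.924

n = 7, Σs = 99, Σt = 123, Σs² = 1439, Σt² = 3267, Σst = 1548
nΣst − ΣsΣt = 10836 − 12177 = -1341
nΣs² − (Σs)² = 10073 − 9801 = 272; nΣt² − (Σt)² = 22869 − 15129 = 7740
r = -1341 / √(272 × 7740) = -1341 / 1450.9583 ≈ -0.924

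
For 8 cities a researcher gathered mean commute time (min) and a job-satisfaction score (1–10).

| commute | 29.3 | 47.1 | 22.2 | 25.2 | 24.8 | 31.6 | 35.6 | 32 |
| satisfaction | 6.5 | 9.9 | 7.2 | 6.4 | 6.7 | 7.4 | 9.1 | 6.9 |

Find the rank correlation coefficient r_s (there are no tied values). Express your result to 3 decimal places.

Rank commute: 4, 8, 1, 3, 2, 5, 7, 6
Rank satisfaction: 2, 8, 5, 1, 3, 6, 7, 4
d = rank(commute) − rank(satisfaction): 2, 0, -4, 2, -1, -1, 0, 2; Σd² = 30
ρ = 1 − 6Σd² / [n(n²−1)] = 1 − 6×30 / (8×63) = 1 − 180/504 ≈ 0.643

0.643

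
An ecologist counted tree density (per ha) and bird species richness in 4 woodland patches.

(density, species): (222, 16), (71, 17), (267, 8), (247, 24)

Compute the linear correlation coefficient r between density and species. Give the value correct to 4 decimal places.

-0.1661

n = 4, Σx = 807, Σy = 65, Σx² = 186623, Σy² = 1185, Σxy = 12823
nΣxy − ΣxΣy = 51292 − 52455 = -1163
nΣx² − (Σx)² = 746492 − 651249 = 95243; nΣy² − (Σy)² = 4740 − 4225 = 515
r = -1163 / √(95243 × 515) = -1163 / 7003.5809 ≈ -0.1661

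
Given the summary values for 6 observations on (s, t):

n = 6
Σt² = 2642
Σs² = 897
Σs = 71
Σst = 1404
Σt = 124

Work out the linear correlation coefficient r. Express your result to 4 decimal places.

-0.9432

r = (nΣst − ΣsΣt) / √[(nΣs² − (Σs)²)(nΣt² − (Σt)²)]
Numerator: 6×1404 − 71×124 = -380
Denominator: √[(5382 − 5041)(15852 − 15376)] = √[341 × 476] = 402.8846
r = -380 / 402.8846 ≈ -0.9432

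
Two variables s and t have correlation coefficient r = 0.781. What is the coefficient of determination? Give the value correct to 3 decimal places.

r² = (0.781)² = 0.610

0.610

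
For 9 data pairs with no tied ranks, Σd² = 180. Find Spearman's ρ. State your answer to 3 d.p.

ρ = 1 − 6Σd² / [n(n²−1)] = 1 − 6×180 / (9×80)
  = 1 − 1080/720 = 1 − 1.5000 ≈ -0.500

-0.500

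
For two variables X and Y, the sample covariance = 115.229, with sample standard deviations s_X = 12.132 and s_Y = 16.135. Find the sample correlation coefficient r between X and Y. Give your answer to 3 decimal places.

r = Cov(X,Y) / (s_X · s_Y) = 115.229 / (12.132 × 16.135)
  = 115.229 / 195.7498 ≈ 0.589

0.589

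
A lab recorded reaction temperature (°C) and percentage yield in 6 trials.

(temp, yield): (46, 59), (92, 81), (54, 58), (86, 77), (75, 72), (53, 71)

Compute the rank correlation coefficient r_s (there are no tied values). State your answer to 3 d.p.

0.829

Rank temp: 1, 6, 3, 5, 4, 2
Rank yield: 2, 6, 1, 5, 4, 3
d = rank(temp) − rank(yield): -1, 0, 2, 0, 0, -1; Σd² = 6
ρ = 1 − 6Σd² / [n(n²−1)] = 1 − 6×6 / (6×35) = 1 − 36/210 ≈ 0.829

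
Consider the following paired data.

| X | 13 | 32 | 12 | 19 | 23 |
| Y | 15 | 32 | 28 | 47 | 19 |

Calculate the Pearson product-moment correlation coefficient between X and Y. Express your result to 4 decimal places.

n = 5, ΣX = 99, ΣY = 141, ΣX² = 2227, ΣY² = 4603, ΣXY = 2885
nΣXY − ΣXΣY = 14425 − 13959 = 466
nΣX² − (ΣX)² = 11135 − 9801 = 1334; nΣY² − (ΣY)² = 23015 − 19881 = 3134
r = 466 / √(1334 × 3134) = 466 / 2044.6897 ≈ 0.2279

0.2279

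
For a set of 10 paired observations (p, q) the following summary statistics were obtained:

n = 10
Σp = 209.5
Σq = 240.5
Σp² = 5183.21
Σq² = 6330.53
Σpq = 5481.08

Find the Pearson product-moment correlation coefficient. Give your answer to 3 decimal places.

r = (nΣpq − ΣpΣq) / √[(nΣp² − (Σp)²)(nΣq² − (Σq)²)]
Numerator: 10×5481.08 − 209.5×240.5 = 4426.05
Denominator: √[(51832.1 − 43890.25)(63305.3 − 57840.25)] = √[7941.85 × 5465.05] = 6588.0655
r = 4426.05 / 6588.0655 ≈ 0.672

0.672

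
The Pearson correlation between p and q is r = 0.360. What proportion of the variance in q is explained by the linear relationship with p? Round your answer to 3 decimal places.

0.130

r² = (0.360)² = 0.130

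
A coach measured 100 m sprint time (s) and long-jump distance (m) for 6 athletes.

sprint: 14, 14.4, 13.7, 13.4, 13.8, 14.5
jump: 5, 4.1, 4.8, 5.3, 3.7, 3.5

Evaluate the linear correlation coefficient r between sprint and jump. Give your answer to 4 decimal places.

-0.6993

n = 6, Σx = 83.8, Σy = 26.4, Σx² = 1171.3, Σy² = 118.88, Σxy = 367.63
nΣxy − ΣxΣy = 2205.78 − 2212.32 = -6.54
nΣx² − (Σx)² = 7027.8 − 7022.44 = 5.36; nΣy² − (Σy)² = 713.28 − 696.96 = 16.32
r = -6.54 / √(5.36 × 16.32) = -6.54 / 9.3528 ≈ -0.6993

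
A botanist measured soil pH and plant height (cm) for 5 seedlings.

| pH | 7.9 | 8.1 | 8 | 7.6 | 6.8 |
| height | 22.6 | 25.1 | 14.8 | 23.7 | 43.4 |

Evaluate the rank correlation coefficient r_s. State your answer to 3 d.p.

-0.400

Rank pH: 3, 5, 4, 2, 1
Rank height: 2, 4, 1, 3, 5
d = rank(pH) − rank(height): 1, 1, 3, -1, -4; Σd² = 28
ρ = 1 − 6Σd² / [n(n²−1)] = 1 − 6×28 / (5×24) = 1 − 168/120 ≈ -0.400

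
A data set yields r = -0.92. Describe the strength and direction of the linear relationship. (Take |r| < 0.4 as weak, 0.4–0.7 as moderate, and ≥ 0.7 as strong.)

r = -0.92 < 0 so the relationship is negative.
|r| = 0.92, which falls in the strong range.

strong negative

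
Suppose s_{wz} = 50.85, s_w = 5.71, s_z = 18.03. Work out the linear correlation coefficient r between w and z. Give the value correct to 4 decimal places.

r = Cov(w,z) / (s_w · s_z) = 50.85 / (5.71 × 18.03)
  = 50.85 / 102.9513 ≈ 0.4939

0.4939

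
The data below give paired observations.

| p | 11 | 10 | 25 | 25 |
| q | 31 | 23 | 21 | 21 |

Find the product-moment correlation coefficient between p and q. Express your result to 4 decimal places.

n = 4, Σp = 71, Σq = 96, Σp² = 1471, Σq² = 2372, Σpq = 1621
nΣpq − ΣpΣq = 6484 − 6816 = -332
nΣp² − (Σp)² = 5884 − 5041 = 843; nΣq² − (Σq)² = 9488 − 9216 = 272
r = -332 / √(843 × 272) = -332 / 478.8486 ≈ -0.6933

-0.6933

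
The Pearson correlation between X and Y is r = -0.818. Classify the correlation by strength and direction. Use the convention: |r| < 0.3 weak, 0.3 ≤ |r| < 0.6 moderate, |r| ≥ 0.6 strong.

r = -0.818 < 0 so the relationship is negative.
|r| = 0.818, which falls in the strong range.

strong negative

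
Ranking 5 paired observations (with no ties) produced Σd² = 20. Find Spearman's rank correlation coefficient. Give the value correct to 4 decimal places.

0.0000

ρ = 1 − 6Σd² / [n(n²−1)] = 1 − 6×20 / (5×24)
  = 1 − 120/120 = 1 − 1.00000 ≈ 0.0000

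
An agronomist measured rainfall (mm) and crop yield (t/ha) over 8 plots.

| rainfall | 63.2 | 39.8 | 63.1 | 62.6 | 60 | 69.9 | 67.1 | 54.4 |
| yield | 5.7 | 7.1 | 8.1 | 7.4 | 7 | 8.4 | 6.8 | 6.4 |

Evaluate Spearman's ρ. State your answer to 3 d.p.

0.214

Rank rainfall: 6, 1, 5, 4, 3, 8, 7, 2
Rank yield: 1, 5, 7, 6, 4, 8, 3, 2
d = rank(rainfall) − rank(yield): 5, -4, -2, -2, -1, 0, 4, 0; Σd² = 66
ρ = 1 − 6Σd² / [n(n²−1)] = 1 − 6×66 / (8×63) = 1 − 396/504 ≈ 0.214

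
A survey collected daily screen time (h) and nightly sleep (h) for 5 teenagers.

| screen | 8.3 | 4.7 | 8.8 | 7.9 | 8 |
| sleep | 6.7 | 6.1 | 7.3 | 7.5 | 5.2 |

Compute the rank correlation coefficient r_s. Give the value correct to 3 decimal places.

Rank screen: 4, 1, 5, 2, 3
Rank sleep: 3, 2, 4, 5, 1
d = rank(screen) − rank(sleep): 1, -1, 1, -3, 2; Σd² = 16
ρ = 1 − 6Σd² / [n(n²−1)] = 1 − 6×16 / (5×24) = 1 − 96/120 ≈ 0.200

0.200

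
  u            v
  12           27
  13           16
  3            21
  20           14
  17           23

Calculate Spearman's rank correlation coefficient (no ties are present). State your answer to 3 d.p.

Rank u: 2, 3, 1, 5, 4
Rank v: 5, 2, 3, 1, 4
d = rank(u) − rank(v): -3, 1, -2, 4, 0; Σd² = 30
ρ = 1 − 6Σd² / [n(n²−1)] = 1 − 6×30 / (5×24) = 1 − 180/120 ≈ -0.500

-0.500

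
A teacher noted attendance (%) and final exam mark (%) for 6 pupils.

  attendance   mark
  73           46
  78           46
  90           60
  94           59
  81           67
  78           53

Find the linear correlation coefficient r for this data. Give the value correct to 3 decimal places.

0.598

n = 6, Σx = 494, Σy = 331, Σx² = 40994, Σy² = 18611, Σxy = 27453
nΣxy − ΣxΣy = 164718 − 163514 = 1204
nΣx² − (Σx)² = 245964 − 244036 = 1928; nΣy² − (Σy)² = 111666 − 109561 = 2105
r = 1204 / √(1928 × 2105) = 1204 / 2014.5570 ≈ 0.598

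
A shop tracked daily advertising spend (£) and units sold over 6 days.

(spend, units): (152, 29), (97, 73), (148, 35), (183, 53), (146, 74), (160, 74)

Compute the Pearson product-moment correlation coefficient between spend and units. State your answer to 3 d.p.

-0.310

n = 6, Σx = 886, Σy = 338, Σx² = 134822, Σy² = 21156, Σxy = 49012
nΣxy − ΣxΣy = 294072 − 299468 = -5396
nΣx² − (Σx)² = 808932 − 784996 = 23936; nΣy² − (Σy)² = 126936 − 114244 = 12692
r = -5396 / √(23936 × 12692) = -5396 / 17429.7364 ≈ -0.310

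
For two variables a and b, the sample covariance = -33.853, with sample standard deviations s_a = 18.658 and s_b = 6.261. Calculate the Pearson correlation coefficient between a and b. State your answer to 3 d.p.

-0.290

r = Cov(a,b) / (s_a · s_b) = -33.853 / (18.658 × 6.261)
  = -33.853 / 116.8177 ≈ -0.290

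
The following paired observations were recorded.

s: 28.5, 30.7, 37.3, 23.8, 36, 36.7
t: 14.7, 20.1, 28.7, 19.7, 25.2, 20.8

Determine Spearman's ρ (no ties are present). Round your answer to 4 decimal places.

0.8857

Rank s: 2, 3, 6, 1, 4, 5
Rank t: 1, 3, 6, 2, 5, 4
d = rank(s) − rank(t): 1, 0, 0, -1, -1, 1; Σd² = 4
ρ = 1 − 6Σd² / [n(n²−1)] = 1 − 6×4 / (6×35) = 1 − 24/210 ≈ 0.8857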